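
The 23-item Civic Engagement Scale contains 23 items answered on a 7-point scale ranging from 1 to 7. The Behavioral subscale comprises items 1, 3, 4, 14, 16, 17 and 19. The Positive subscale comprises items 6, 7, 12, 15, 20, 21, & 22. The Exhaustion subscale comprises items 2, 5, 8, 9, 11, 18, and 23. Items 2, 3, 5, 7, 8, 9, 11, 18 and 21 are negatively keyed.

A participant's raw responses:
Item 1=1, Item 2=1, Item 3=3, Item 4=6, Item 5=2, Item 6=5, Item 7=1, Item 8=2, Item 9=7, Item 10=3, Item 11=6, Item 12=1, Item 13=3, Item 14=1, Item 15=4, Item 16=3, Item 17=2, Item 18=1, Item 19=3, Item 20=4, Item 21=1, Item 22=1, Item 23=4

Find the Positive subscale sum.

29

Positive items: 6, 7, 12, 15, 20, 21, 22.
Of these, items 7 and 21 are negatively keyed; reverse-coded value = 8 − response.
  item 6: 5
  item 7: 8 − 1 = 7
  item 12: 1
  item 15: 4
  item 20: 4
  item 21: 8 − 1 = 7
  item 22: 1
Sum = 5 + 7 + 1 + 4 + 4 + 7 + 1 = 29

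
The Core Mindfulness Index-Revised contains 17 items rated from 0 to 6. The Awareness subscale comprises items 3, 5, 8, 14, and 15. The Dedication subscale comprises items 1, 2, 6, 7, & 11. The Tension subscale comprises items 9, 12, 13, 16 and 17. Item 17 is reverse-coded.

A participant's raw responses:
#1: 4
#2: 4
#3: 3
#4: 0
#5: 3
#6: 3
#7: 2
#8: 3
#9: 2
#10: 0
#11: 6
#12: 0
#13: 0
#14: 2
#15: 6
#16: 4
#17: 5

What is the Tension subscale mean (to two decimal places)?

Tension items: 9, 12, 13, 16, 17.
Of these, item 17 is reverse-coded; reverse-coded value = 6 − response.
  item 9: 2
  item 12: 0
  item 13: 0
  item 16: 4
  item 17: 6 − 5 = 1
Sum = 2 + 0 + 0 + 4 + 1 = 7
Mean = 7 / 5 = 1.40

1.40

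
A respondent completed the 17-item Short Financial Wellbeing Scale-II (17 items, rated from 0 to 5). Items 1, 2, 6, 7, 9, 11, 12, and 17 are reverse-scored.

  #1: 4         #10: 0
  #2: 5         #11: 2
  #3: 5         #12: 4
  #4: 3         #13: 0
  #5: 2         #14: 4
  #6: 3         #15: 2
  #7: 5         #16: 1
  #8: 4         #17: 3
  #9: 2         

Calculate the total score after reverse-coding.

Raw sum = 49. Reverse-scored items: 1, 2, 6, 7, 9, 11, 12, 17; their raw sum = 28.
Each reversal replaces raw with 5 − raw, changing the total by 5 − 2·raw per item.
Total = 49 + 8·5 − 2·28 = 49 + 40 − 56 = 33

33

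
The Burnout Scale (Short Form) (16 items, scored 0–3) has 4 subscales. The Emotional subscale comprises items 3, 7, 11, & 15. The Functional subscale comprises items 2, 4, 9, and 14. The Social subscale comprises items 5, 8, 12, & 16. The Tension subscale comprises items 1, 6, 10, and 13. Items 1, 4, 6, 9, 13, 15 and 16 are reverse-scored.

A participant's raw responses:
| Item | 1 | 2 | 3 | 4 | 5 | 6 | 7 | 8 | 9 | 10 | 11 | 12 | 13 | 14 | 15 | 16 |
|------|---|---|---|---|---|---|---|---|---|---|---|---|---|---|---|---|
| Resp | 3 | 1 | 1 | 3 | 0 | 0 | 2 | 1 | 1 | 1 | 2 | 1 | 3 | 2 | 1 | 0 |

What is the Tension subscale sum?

Tension items: 1, 6, 10, 13.
Of these, items 1, 6 and 13 are reverse-scored; on a 0–3 scale, reversed = 3 − raw.
  item 1: 3 − 3 = 0
  item 6: 3 − 0 = 3
  item 10: 1
  item 13: 3 − 3 = 0
Sum = 0 + 3 + 1 + 0 = 4

4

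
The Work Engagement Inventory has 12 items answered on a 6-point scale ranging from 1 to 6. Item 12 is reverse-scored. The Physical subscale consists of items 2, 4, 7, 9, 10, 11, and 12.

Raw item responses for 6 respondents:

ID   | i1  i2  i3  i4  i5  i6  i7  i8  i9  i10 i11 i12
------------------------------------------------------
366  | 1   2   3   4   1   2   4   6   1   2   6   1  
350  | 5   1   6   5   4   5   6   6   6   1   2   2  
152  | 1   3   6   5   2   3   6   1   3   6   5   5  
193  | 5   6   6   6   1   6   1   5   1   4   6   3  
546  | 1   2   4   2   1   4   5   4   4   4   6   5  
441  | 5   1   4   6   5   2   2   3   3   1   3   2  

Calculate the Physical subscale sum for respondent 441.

Respondent 441 raw: 5, 1, 4, 6, 5, 2, 2, 3, 3, 1, 3, 2.
Physical items: 2, 4, 7, 9, 10, 11, 12.
Reverse-coded (on a 1–6 scale, reversed = 7 − raw):
  item 2: 1
  item 4: 6
  item 7: 2
  item 9: 3
  item 10: 1
  item 11: 3
  item 12: 7 − 2 = 5
Sum = 1 + 6 + 2 + 3 + 1 + 3 + 5 = 21

21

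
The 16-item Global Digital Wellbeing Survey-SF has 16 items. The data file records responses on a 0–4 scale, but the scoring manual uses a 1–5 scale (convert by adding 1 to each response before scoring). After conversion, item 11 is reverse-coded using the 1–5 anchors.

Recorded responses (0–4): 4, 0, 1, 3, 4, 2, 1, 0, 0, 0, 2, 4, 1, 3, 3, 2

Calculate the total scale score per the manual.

Convert to 1–5: 5, 1, 2, 4, 5, 3, 2, 1, 1, 1, 3, 5, 2, 4, 4, 3
Reverse-coded (reverse-coded value = 6 − response):
  item 11: 6 − 3 = 3
Scored: 5, 1, 2, 4, 5, 3, 2, 1, 1, 1, 3, 5, 2, 4, 4, 3
Total = 46

46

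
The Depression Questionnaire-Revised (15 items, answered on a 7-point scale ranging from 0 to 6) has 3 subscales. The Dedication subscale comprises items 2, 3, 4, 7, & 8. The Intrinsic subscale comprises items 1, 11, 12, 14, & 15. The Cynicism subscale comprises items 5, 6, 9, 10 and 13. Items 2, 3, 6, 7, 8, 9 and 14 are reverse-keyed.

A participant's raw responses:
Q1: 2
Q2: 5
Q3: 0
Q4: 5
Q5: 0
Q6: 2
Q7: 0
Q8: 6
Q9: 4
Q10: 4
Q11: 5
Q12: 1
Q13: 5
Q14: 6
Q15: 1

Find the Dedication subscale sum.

Dedication items: 2, 3, 4, 7, 8.
Of these, items 2, 3, 7 and 8 are reverse-keyed; on a 0–6 scale, reversed = 6 − raw.
  item 2: 6 − 5 = 1
  item 3: 6 − 0 = 6
  item 4: 5
  item 7: 6 − 0 = 6
  item 8: 6 − 6 = 0
Sum = 1 + 6 + 5 + 6 + 0 = 18

18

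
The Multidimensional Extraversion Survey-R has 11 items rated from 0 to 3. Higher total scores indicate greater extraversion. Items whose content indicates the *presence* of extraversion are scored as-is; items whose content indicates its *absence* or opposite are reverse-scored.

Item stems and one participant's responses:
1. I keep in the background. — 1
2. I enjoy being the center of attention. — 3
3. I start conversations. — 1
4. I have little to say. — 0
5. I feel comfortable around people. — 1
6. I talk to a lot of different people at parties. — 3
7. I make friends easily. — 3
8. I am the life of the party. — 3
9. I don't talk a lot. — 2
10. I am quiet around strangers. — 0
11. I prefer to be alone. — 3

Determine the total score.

Items 1, 4, 9, 10, 11 describe the absence/opposite of extraversion → reverse-score.
reverse-coded value = 3 − response.
  item 1: 3 − 1 = 2
  item 2: 3
  item 3: 1
  item 4: 3 − 0 = 3
  item 5: 1
  item 6: 3
  item 7: 3
  item 8: 3
  item 9: 3 − 2 = 1
  item 10: 3 − 0 = 3
  item 11: 3 − 3 = 0
Total = 2 + 3 + 1 + 3 + 1 + 3 + 3 + 3 + 1 + 3 + 0 = 23

23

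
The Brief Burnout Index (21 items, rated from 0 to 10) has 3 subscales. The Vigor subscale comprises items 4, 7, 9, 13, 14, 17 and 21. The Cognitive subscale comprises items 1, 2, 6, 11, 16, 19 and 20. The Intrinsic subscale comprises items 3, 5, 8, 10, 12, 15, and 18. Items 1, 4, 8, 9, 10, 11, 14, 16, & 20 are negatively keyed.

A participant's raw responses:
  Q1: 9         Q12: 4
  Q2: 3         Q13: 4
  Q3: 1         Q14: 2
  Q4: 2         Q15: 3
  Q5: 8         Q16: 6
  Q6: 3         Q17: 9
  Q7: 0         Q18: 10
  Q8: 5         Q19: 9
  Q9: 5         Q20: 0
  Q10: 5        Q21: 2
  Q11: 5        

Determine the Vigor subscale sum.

36

Vigor items: 4, 7, 9, 13, 14, 17, 21.
Of these, items 4, 9, & 14 are negatively keyed; reverse-coded value = 10 − response.
  item 4: 10 − 2 = 8
  item 7: 0
  item 9: 10 − 5 = 5
  item 13: 4
  item 14: 10 − 2 = 8
  item 17: 9
  item 21: 2
Sum = 8 + 0 + 5 + 4 + 8 + 9 + 2 = 36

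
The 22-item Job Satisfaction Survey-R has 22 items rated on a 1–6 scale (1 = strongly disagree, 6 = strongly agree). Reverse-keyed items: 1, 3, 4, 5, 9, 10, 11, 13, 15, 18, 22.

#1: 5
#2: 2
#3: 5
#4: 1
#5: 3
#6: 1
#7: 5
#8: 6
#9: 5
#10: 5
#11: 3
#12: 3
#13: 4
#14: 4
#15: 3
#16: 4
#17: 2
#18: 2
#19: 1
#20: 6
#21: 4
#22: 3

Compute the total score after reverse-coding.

76

Reversing items 1, 3, 4, 5, 9, 10, 11, 13, 15, 18, and 22 with 7 − raw:
Total = (7−5) + 2 + (7−5) + (7−1) + (7−3) + 1 + 5 + 6 + (7−5) + (7−5) + (7−3) + 3 + (7−4) + 4 + (7−3) + 4 + 2 + (7−2) + 1 + 6 + 4 + (7−3)
      = 2 + 2 + 2 + 6 + 4 + 1 + 5 + 6 + 2 + 2 + 4 + 3 + 3 + 4 + 4 + 4 + 2 + 5 + 1 + 6 + 4 + 4 = 76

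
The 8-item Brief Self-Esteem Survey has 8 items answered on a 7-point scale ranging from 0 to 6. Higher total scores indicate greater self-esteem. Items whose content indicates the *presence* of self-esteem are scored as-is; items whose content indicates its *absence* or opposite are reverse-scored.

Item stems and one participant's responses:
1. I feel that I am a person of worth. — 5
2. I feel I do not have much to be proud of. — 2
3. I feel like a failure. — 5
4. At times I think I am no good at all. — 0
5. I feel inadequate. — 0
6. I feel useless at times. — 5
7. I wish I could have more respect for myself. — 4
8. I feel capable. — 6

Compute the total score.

Items 2, 3, 4, 5, 6, 7 describe the absence/opposite of self-esteem → reverse-score.
on a 0–6 scale, reversed = 6 − raw.
  item 1: 5
  item 2: 6 − 2 = 4
  item 3: 6 − 5 = 1
  item 4: 6 − 0 = 6
  item 5: 6 − 0 = 6
  item 6: 6 − 5 = 1
  item 7: 6 − 4 = 2
  item 8: 6
Total = 5 + 4 + 1 + 6 + 6 + 1 + 2 + 6 = 31

31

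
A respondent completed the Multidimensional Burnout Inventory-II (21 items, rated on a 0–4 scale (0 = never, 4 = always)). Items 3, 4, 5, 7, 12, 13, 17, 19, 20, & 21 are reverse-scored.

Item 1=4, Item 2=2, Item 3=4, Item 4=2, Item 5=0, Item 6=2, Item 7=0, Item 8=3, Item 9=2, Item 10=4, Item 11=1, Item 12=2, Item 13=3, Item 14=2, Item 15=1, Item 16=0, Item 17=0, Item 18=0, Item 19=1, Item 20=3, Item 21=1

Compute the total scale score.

Reverse-scored items use 4 − raw:
  item 3: 4 − 4 = 0
  item 4: 4 − 2 = 2
  item 5: 4 − 0 = 4
  item 7: 4 − 0 = 4
  item 12: 4 − 2 = 2
  item 13: 4 − 3 = 1
  item 17: 4 − 0 = 4
  item 19: 4 − 1 = 3
  item 20: 4 − 3 = 1
  item 21: 4 − 1 = 3
After reverse-coding: 4, 2, 0, 2, 4, 2, 4, 3, 2, 4, 1, 2, 1, 2, 1, 0, 4, 0, 3, 1, 3
Total = 4 + 2 + 0 + 2 + 4 + 2 + 4 + 3 + 2 + 4 + 1 + 2 + 1 + 2 + 1 + 0 + 4 + 0 + 3 + 1 + 3 = 45

45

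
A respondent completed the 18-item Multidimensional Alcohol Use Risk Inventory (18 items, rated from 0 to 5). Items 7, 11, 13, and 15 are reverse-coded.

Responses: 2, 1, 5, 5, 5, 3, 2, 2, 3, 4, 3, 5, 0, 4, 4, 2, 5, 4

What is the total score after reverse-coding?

Apply reverse scoring (reverse-coded value = 5 − response):
  item 7: 5 − 2 = 3
  item 11: 5 − 3 = 2
  item 13: 5 − 0 = 5
  item 15: 5 − 4 = 1
Scored items: 2, 1, 5, 5, 5, 3, 3, 2, 3, 4, 2, 5, 5, 4, 1, 2, 5, 4
Total = 2 + 1 + 5 + 5 + 5 + 3 + 3 + 2 + 3 + 4 + 2 + 5 + 5 + 4 + 1 + 2 + 5 + 4 = 61

61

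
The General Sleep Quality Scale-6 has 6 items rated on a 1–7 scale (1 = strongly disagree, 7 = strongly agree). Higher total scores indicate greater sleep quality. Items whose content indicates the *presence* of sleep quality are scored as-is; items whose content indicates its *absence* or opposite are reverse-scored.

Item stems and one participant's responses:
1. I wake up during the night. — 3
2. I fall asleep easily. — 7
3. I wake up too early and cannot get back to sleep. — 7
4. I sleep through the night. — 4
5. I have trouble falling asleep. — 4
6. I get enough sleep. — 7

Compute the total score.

28

Items 1, 3, 5 describe the absence/opposite of sleep quality → reverse-score.
reverse-coded value = 8 − response.
  item 1: 8 − 3 = 5
  item 2: 7
  item 3: 8 − 7 = 1
  item 4: 4
  item 5: 8 − 4 = 4
  item 6: 7
Total = 5 + 7 + 1 + 4 + 4 + 7 = 28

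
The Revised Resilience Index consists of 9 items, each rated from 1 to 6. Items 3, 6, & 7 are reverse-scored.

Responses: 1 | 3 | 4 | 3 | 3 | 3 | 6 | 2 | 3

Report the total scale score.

23

Reverse-scored items use 7 − raw:
  item 3: 7 − 4 = 3
  item 6: 7 − 3 = 4
  item 7: 7 − 6 = 1
Scored responses: 1, 3, 3, 3, 3, 4, 1, 2, 3
Total = 1 + 3 + 3 + 3 + 3 + 4 + 1 + 2 + 3 = 23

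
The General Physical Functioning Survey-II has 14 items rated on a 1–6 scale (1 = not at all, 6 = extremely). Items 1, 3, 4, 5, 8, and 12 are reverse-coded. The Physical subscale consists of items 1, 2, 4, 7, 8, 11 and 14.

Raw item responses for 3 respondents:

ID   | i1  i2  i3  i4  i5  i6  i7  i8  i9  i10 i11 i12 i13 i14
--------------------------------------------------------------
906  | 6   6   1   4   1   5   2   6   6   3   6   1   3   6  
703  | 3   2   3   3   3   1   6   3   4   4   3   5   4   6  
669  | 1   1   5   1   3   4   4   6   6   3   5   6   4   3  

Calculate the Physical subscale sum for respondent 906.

25

Respondent 906 raw: 6, 6, 1, 4, 1, 5, 2, 6, 6, 3, 6, 1, 3, 6.
Physical items: 1, 2, 4, 7, 8, 11, 14.
Reverse-coded (on a 1–6 scale, reversed = 7 − raw):
  item 1: 7 − 6 = 1
  item 2: 6
  item 4: 7 − 4 = 3
  item 7: 2
  item 8: 7 − 6 = 1
  item 11: 6
  item 14: 6
Sum = 1 + 6 + 3 + 2 + 1 + 6 + 6 = 25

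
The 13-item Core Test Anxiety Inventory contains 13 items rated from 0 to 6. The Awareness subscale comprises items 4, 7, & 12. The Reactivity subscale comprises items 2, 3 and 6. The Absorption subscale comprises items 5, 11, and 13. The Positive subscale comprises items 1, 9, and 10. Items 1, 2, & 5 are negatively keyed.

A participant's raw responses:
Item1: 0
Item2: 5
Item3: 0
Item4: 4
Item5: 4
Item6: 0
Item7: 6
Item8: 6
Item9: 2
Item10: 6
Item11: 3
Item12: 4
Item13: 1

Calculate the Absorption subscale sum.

Absorption items: 5, 11, 13.
Of these, item 5 is negatively keyed; reverse-coded value = 6 − response.
  item 5: 6 − 4 = 2
  item 11: 3
  item 13: 1
Sum = 2 + 3 + 1 = 6

6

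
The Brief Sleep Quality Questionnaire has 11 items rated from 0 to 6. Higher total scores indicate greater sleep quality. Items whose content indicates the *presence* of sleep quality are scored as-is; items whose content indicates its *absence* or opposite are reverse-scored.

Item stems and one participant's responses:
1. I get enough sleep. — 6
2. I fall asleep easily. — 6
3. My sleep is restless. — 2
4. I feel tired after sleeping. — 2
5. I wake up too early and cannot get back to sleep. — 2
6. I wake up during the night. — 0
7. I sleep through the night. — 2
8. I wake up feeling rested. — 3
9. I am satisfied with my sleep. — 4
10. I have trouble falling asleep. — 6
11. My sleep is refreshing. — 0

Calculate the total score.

Items 3, 4, 5, 6, 10 describe the absence/opposite of sleep quality → reverse-score.
reversed = (0+6) − raw = 6 − raw.
  item 1: 6
  item 2: 6
  item 3: 6 − 2 = 4
  item 4: 6 − 2 = 4
  item 5: 6 − 2 = 4
  item 6: 6 − 0 = 6
  item 7: 2
  item 8: 3
  item 9: 4
  item 10: 6 − 6 = 0
  item 11: 0
Total = 6 + 6 + 4 + 4 + 4 + 6 + 2 + 3 + 4 + 0 + 0 = 39

39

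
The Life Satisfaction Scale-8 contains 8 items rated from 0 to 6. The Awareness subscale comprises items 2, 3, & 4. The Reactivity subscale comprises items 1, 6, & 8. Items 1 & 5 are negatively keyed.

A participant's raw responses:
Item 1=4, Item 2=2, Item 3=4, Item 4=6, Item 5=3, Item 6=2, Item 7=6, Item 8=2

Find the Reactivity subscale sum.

6

Reactivity items: 1, 6, 8.
Of these, item 1 is negatively keyed; on a 0–6 scale, reversed = 6 − raw.
  item 1: 6 − 4 = 2
  item 6: 2
  item 8: 2
Sum = 2 + 2 + 2 = 6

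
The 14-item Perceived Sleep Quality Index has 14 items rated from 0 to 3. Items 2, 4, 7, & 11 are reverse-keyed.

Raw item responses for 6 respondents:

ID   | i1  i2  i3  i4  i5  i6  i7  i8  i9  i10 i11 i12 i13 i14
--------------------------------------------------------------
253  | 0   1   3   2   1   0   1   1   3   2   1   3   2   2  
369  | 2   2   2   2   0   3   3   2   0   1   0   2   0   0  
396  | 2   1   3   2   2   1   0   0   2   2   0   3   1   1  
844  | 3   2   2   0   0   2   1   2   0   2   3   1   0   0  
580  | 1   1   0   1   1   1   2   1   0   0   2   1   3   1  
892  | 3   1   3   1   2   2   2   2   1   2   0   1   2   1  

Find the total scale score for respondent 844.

18

Respondent 844 raw: 3, 2, 2, 0, 0, 2, 1, 2, 0, 2, 3, 1, 0, 0.
Reverse-coded (on a 0–3 scale, reversed = 3 − raw):
  item 1: 3
  item 2: 3 − 2 = 1
  item 3: 2
  item 4: 3 − 0 = 3
  item 5: 0
  item 6: 2
  item 7: 3 − 1 = 2
  item 8: 2
  item 9: 0
  item 10: 2
  item 11: 3 − 3 = 0
  item 12: 1
  item 13: 0
  item 14: 0
Sum = 3 + 1 + 2 + 3 + 0 + 2 + 2 + 2 + 0 + 2 + 0 + 1 + 0 + 0 = 18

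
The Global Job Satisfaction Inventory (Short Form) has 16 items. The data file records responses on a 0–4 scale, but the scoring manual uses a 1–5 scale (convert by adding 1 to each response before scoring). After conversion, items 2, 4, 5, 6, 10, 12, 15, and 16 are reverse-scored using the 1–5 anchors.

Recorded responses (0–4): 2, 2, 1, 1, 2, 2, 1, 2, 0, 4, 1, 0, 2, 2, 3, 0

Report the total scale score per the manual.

Convert to 1–5: 3, 3, 2, 2, 3, 3, 2, 3, 1, 5, 2, 1, 3, 3, 4, 1
Reverse-coded (reversed = (1+5) − raw = 6 − raw):
  item 2: 6 − 3 = 3
  item 4: 6 − 2 = 4
  item 5: 6 − 3 = 3
  item 6: 6 − 3 = 3
  item 10: 6 − 5 = 1
  item 12: 6 − 1 = 5
  item 15: 6 − 4 = 2
  item 16: 6 − 1 = 5
Scored: 3, 3, 2, 4, 3, 3, 2, 3, 1, 1, 2, 5, 3, 3, 2, 5
Total = 45

45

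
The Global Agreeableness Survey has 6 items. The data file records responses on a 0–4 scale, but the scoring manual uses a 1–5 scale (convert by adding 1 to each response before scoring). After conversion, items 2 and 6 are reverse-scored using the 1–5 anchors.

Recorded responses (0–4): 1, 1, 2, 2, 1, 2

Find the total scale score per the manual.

Convert to 1–5: 2, 2, 3, 3, 2, 3
Reverse-coded (on a 1–5 scale, reversed = 6 − raw):
  item 2: 6 − 2 = 4
  item 6: 6 − 3 = 3
Scored: 2, 4, 3, 3, 2, 3
Total = 17

17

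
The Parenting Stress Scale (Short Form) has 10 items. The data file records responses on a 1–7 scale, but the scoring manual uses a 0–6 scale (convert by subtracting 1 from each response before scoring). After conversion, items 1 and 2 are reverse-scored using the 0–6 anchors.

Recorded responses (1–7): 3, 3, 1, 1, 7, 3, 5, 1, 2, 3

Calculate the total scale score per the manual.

23

Convert to 0–6: 2, 2, 0, 0, 6, 2, 4, 0, 1, 2
Reverse-coded (reverse-coded value = 6 − response):
  item 1: 6 − 2 = 4
  item 2: 6 − 2 = 4
Scored: 4, 4, 0, 0, 6, 2, 4, 0, 1, 2
Total = 23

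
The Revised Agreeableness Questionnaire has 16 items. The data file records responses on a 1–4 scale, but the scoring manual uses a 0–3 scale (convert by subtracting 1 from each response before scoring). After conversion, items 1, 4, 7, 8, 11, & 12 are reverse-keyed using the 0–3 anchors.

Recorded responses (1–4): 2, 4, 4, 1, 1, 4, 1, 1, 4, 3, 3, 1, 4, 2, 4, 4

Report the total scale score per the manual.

39

Convert to 0–3: 1, 3, 3, 0, 0, 3, 0, 0, 3, 2, 2, 0, 3, 1, 3, 3
Reverse-coded (reversed = (0+3) − raw = 3 − raw):
  item 1: 3 − 1 = 2
  item 4: 3 − 0 = 3
  item 7: 3 − 0 = 3
  item 8: 3 − 0 = 3
  item 11: 3 − 2 = 1
  item 12: 3 − 0 = 3
Scored: 2, 3, 3, 3, 0, 3, 3, 3, 3, 2, 1, 3, 3, 1, 3, 3
Total = 39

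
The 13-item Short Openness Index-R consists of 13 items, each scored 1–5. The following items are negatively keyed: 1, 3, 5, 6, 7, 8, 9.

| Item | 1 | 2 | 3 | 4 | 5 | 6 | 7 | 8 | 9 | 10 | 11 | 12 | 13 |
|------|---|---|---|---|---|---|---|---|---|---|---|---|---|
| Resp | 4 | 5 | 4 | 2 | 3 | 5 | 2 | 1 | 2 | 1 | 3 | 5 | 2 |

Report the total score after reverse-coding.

Negatively keyed items use 6 − raw:
  item 1: 6 − 4 = 2
  item 3: 6 − 4 = 2
  item 5: 6 − 3 = 3
  item 6: 6 − 5 = 1
  item 7: 6 − 2 = 4
  item 8: 6 − 1 = 5
  item 9: 6 − 2 = 4
Scored responses: 2, 5, 2, 2, 3, 1, 4, 5, 4, 1, 3, 5, 2
Total = 2 + 5 + 2 + 2 + 3 + 1 + 4 + 5 + 4 + 1 + 3 + 5 + 2 = 39

39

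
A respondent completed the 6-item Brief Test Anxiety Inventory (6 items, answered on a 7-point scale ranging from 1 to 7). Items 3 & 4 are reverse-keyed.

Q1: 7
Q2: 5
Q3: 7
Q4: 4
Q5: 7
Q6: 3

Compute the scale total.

27

Reverse-coded items (reversed = (1+7) − raw = 8 − raw):
  item 3: 8 − 7 = 1
  item 4: 8 − 4 = 4
Scored items: 7, 5, 1, 4, 7, 3
Total = 7 + 5 + 1 + 4 + 7 + 3 = 27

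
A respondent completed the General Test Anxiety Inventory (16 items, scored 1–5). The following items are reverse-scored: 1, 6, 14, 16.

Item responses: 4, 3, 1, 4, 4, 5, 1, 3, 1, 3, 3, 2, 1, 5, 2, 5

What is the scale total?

Reverse-coded items (reverse-coded value = 6 − response):
  item 1: 6 − 4 = 2
  item 6: 6 − 5 = 1
  item 14: 6 − 5 = 1
  item 16: 6 − 5 = 1
After reverse-coding: 2, 3, 1, 4, 4, 1, 1, 3, 1, 3, 3, 2, 1, 1, 2, 1
Total = 2 + 3 + 1 + 4 + 4 + 1 + 1 + 3 + 1 + 3 + 3 + 2 + 1 + 1 + 2 + 1 = 33

33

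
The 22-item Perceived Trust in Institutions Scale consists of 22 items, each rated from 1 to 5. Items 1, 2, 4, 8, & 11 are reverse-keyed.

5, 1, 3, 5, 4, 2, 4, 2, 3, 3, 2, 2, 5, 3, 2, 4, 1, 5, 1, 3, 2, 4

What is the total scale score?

Reverse-coded items (reverse-coded value = 6 − response):
  item 1: 6 − 5 = 1
  item 2: 6 − 1 = 5
  item 4: 6 − 5 = 1
  item 8: 6 − 2 = 4
  item 11: 6 − 2 = 4
Scored responses: 1, 5, 3, 1, 4, 2, 4, 4, 3, 3, 4, 2, 5, 3, 2, 4, 1, 5, 1, 3, 2, 4
Total = 1 + 5 + 3 + 1 + 4 + 2 + 4 + 4 + 3 + 3 + 4 + 2 + 5 + 3 + 2 + 4 + 1 + 5 + 1 + 3 + 2 + 4 = 66

66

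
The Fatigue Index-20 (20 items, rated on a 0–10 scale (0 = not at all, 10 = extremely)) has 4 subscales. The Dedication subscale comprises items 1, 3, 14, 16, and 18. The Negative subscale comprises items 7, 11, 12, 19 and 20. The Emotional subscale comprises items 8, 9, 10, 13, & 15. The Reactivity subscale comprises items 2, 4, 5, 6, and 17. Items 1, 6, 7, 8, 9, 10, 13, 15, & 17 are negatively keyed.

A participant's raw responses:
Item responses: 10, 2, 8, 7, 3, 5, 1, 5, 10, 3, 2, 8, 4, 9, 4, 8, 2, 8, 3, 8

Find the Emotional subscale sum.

Emotional items: 8, 9, 10, 13, 15.
Of these, items 8, 9, 10, 13, & 15 are negatively keyed; reversed = (0+10) − raw = 10 − raw.
  item 8: 10 − 5 = 5
  item 9: 10 − 10 = 0
  item 10: 10 − 3 = 7
  item 13: 10 − 4 = 6
  item 15: 10 − 4 = 6
Sum = 5 + 0 + 7 + 6 + 6 = 24

24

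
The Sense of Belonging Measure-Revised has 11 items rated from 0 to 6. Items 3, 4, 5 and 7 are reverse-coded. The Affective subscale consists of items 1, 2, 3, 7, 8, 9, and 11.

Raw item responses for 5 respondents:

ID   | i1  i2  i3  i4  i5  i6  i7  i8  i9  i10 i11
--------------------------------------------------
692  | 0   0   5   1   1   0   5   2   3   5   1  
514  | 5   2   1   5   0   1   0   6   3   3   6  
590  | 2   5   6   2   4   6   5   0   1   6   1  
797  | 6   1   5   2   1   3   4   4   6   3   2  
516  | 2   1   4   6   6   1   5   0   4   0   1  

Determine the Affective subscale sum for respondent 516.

Respondent 516 raw: 2, 1, 4, 6, 6, 1, 5, 0, 4, 0, 1.
Affective items: 1, 2, 3, 7, 8, 9, 11.
Reverse-coded (on a 0–6 scale, reversed = 6 − raw):
  item 1: 2
  item 2: 1
  item 3: 6 − 4 = 2
  item 7: 6 − 5 = 1
  item 8: 0
  item 9: 4
  item 11: 1
Sum = 2 + 1 + 2 + 1 + 0 + 4 + 1 = 11

11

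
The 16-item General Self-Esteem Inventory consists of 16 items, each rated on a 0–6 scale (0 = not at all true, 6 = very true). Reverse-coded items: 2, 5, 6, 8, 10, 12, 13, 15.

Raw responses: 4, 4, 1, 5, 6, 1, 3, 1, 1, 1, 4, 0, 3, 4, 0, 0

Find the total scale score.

54

Raw sum = 38. Reverse-coded items: 2, 5, 6, 8, 10, 12, 13, 15; their raw sum = 16.
Each reversal replaces raw with 6 − raw, changing the total by 6 − 2·raw per item.
Total = 38 + 8·6 − 2·16 = 38 + 48 − 32 = 54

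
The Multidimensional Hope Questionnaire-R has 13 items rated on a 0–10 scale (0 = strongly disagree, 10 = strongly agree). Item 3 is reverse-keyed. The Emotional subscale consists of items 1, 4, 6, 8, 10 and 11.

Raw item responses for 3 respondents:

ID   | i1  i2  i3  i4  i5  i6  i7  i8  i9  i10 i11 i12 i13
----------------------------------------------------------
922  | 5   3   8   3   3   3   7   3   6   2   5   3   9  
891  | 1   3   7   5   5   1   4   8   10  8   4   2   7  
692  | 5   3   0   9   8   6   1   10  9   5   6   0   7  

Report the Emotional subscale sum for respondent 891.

Respondent 891 raw: 1, 3, 7, 5, 5, 1, 4, 8, 10, 8, 4, 2, 7.
Emotional items: 1, 4, 6, 8, 10, 11.
Reverse-coded (reversed = (0+10) − raw = 10 − raw):
  item 1: 1
  item 4: 5
  item 6: 1
  item 8: 8
  item 10: 8
  item 11: 4
Sum = 1 + 5 + 1 + 8 + 8 + 4 = 27

27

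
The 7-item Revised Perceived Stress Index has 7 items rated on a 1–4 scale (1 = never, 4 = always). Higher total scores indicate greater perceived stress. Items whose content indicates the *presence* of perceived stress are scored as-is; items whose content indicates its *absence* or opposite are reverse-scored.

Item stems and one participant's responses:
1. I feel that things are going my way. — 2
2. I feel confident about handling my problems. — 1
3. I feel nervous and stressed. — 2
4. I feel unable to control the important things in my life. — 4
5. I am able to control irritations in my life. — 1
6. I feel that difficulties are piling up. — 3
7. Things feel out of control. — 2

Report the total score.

22

Items 1, 2, 5 describe the absence/opposite of perceived stress → reverse-score.
reverse-coded value = 5 − response.
  item 1: 5 − 2 = 3
  item 2: 5 − 1 = 4
  item 3: 2
  item 4: 4
  item 5: 5 − 1 = 4
  item 6: 3
  item 7: 2
Total = 3 + 4 + 2 + 4 + 4 + 3 + 2 = 22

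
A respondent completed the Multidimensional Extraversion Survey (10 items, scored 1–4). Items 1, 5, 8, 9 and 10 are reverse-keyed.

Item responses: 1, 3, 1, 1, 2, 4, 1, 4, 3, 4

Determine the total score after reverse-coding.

21

Reversing items 1, 5, 8, 9, & 10 with 5 − raw:
Total = (5−1) + 3 + 1 + 1 + (5−2) + 4 + 1 + (5−4) + (5−3) + (5−4)
      = 4 + 3 + 1 + 1 + 3 + 4 + 1 + 1 + 2 + 1 = 21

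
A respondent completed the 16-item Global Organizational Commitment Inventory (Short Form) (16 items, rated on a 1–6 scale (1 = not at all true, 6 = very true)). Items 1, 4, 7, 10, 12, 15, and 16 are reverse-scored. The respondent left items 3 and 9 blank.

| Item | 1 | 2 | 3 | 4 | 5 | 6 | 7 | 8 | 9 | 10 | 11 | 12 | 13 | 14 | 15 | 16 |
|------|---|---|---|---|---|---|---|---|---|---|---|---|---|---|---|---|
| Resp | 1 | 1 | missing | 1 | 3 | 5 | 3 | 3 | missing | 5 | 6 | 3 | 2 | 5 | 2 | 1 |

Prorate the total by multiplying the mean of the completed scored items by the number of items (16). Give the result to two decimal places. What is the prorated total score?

Reverse-coded (reversed = (1+6) − raw = 7 − raw):
  item 1: 7 − 1 = 6
  item 4: 7 − 1 = 6
  item 7: 7 − 3 = 4
  item 10: 7 − 5 = 2
  item 12: 7 − 3 = 4
  item 15: 7 − 2 = 5
  item 16: 7 − 1 = 6
Completed scored items (14 of 16): 6, 1, 6, 3, 5, 4, 3, 2, 6, 4, 2, 5, 5, 6; sum = 58.
Person mean = 58 / 14 ≈ 4.1429
Prorated total = (58 / 14) × 16 = 66.29 (to 2 dp)

66.29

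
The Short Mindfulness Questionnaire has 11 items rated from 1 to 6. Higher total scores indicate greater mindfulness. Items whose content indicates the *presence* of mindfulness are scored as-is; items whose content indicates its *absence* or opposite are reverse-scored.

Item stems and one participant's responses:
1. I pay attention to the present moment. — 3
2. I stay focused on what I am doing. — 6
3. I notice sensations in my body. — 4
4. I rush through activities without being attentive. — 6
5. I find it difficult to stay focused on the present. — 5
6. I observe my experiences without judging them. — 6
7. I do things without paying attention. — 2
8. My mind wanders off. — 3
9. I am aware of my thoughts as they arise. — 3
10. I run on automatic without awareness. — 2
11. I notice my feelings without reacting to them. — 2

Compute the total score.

41

Items 4, 5, 7, 8, 10 describe the absence/opposite of mindfulness → reverse-score.
on a 1–6 scale, reversed = 7 − raw.
  item 1: 3
  item 2: 6
  item 3: 4
  item 4: 7 − 6 = 1
  item 5: 7 − 5 = 2
  item 6: 6
  item 7: 7 − 2 = 5
  item 8: 7 − 3 = 4
  item 9: 3
  item 10: 7 − 2 = 5
  item 11: 2
Total = 3 + 6 + 4 + 1 + 2 + 6 + 5 + 4 + 3 + 5 + 2 = 41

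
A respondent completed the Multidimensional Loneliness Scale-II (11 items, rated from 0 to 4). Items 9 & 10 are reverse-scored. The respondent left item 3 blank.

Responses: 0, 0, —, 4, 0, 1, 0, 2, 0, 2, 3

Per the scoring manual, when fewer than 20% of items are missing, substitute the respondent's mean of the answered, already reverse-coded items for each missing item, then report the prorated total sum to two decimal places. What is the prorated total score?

17.60

Reverse-coded (on a 0–4 scale, reversed = 4 − raw):
  item 9: 4 − 0 = 4
  item 10: 4 − 2 = 2
Completed scored items (10 of 11): 0, 0, 4, 0, 1, 0, 2, 4, 2, 3; sum = 16.
Person mean = 16 / 10 ≈ 1.6000
Prorated total = (16 / 10) × 11 = 17.60 (to 2 dp)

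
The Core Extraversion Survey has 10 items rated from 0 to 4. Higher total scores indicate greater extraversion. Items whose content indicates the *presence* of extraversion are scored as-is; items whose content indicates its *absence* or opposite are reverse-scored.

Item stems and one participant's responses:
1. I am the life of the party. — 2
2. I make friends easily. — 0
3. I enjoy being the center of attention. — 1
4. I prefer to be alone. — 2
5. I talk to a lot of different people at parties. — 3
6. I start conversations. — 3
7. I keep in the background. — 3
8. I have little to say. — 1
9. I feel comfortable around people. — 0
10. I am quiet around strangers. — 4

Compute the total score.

Items 4, 7, 8, 10 describe the absence/opposite of extraversion → reverse-score.
reverse-coded value = 4 − response.
  item 1: 2
  item 2: 0
  item 3: 1
  item 4: 4 − 2 = 2
  item 5: 3
  item 6: 3
  item 7: 4 − 3 = 1
  item 8: 4 − 1 = 3
  item 9: 0
  item 10: 4 − 4 = 0
Total = 2 + 0 + 1 + 2 + 3 + 3 + 1 + 3 + 0 + 0 = 15

15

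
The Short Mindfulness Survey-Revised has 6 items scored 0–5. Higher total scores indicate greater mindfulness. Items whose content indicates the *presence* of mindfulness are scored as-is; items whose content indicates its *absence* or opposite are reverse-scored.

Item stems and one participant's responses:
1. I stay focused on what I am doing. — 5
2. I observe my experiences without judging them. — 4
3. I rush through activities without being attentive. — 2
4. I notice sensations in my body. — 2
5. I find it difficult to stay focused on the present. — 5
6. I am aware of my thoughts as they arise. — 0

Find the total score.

14

Items 3, 5 describe the absence/opposite of mindfulness → reverse-score.
on a 0–5 scale, reversed = 5 − raw.
  item 1: 5
  item 2: 4
  item 3: 5 − 2 = 3
  item 4: 2
  item 5: 5 − 5 = 0
  item 6: 0
Total = 5 + 4 + 3 + 2 + 0 + 0 = 14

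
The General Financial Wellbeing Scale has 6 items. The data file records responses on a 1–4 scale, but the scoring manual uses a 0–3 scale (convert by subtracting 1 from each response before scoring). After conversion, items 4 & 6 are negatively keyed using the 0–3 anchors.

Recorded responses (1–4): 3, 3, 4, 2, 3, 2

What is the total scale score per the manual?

Convert to 0–3: 2, 2, 3, 1, 2, 1
Reverse-coded (on a 0–3 scale, reversed = 3 − raw):
  item 4: 3 − 1 = 2
  item 6: 3 − 1 = 2
Scored: 2, 2, 3, 2, 2, 2
Total = 13

13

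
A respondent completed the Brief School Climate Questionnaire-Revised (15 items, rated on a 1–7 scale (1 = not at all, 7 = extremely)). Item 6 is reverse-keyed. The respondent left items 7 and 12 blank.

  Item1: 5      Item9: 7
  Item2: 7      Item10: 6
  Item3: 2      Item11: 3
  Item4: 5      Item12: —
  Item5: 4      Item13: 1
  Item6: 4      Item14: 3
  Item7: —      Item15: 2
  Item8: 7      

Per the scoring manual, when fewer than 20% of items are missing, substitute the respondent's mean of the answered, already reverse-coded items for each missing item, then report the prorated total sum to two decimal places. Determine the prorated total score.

64.62

Reverse-coded (reverse-coded value = 8 − response):
  item 6: 8 − 4 = 4
Completed scored items (13 of 15): 5, 7, 2, 5, 4, 4, 7, 7, 6, 3, 1, 3, 2; sum = 56.
Person mean = 56 / 13 ≈ 4.3077
Prorated total = (56 / 13) × 15 = 64.62 (to 2 dp)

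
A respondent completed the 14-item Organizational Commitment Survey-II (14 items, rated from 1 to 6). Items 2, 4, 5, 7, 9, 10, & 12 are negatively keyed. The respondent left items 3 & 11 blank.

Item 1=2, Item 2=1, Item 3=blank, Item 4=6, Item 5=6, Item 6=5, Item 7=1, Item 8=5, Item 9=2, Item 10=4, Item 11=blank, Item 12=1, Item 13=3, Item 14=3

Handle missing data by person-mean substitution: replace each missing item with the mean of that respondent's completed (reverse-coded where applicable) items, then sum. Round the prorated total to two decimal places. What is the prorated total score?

53.67

Reverse-coded (reversed = (1+6) − raw = 7 − raw):
  item 2: 7 − 1 = 6
  item 4: 7 − 6 = 1
  item 5: 7 − 6 = 1
  item 7: 7 − 1 = 6
  item 9: 7 − 2 = 5
  item 10: 7 − 4 = 3
  item 12: 7 − 1 = 6
Completed scored items (12 of 14): 2, 6, 1, 1, 5, 6, 5, 5, 3, 6, 3, 3; sum = 46.
Person mean = 46 / 12 ≈ 3.8333
Prorated total = (46 / 12) × 14 = 53.67 (to 2 dp)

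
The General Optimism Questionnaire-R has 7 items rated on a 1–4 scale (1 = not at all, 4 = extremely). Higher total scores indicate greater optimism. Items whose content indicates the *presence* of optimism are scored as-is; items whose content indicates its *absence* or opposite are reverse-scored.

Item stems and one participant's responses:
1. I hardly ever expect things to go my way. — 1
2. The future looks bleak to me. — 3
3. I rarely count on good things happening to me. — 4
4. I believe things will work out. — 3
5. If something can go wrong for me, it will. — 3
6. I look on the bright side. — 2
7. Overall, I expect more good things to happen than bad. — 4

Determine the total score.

Items 1, 2, 3, 5 describe the absence/opposite of optimism → reverse-score.
reversed = (1+4) − raw = 5 − raw.
  item 1: 5 − 1 = 4
  item 2: 5 − 3 = 2
  item 3: 5 − 4 = 1
  item 4: 3
  item 5: 5 − 3 = 2
  item 6: 2
  item 7: 4
Total = 4 + 2 + 1 + 3 + 2 + 2 + 4 = 18

18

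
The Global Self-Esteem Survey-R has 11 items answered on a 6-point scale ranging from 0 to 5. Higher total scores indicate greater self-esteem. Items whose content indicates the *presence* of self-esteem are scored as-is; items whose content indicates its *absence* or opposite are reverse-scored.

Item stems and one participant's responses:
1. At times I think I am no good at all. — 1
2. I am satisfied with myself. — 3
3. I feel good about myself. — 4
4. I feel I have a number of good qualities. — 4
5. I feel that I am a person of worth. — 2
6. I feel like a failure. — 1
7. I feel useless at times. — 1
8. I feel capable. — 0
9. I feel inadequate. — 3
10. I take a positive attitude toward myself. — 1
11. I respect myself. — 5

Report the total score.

33

Items 1, 6, 7, 9 describe the absence/opposite of self-esteem → reverse-score.
on a 0–5 scale, reversed = 5 − raw.
  item 1: 5 − 1 = 4
  item 2: 3
  item 3: 4
  item 4: 4
  item 5: 2
  item 6: 5 − 1 = 4
  item 7: 5 − 1 = 4
  item 8: 0
  item 9: 5 − 3 = 2
  item 10: 1
  item 11: 5
Total = 4 + 3 + 4 + 4 + 2 + 4 + 4 + 0 + 2 + 1 + 5 = 33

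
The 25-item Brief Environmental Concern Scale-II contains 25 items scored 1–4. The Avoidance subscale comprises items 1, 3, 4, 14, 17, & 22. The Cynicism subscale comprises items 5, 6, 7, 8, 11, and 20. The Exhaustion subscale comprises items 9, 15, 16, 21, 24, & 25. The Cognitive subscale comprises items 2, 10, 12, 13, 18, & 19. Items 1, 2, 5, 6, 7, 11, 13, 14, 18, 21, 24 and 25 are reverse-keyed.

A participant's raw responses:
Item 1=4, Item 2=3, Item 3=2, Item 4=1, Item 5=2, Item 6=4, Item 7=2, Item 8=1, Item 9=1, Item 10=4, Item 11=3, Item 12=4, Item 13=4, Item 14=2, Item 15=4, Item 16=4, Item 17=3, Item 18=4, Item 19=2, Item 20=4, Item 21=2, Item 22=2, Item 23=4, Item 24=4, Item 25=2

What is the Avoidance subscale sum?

12

Avoidance items: 1, 3, 4, 14, 17, 22.
Of these, items 1 & 14 are reverse-keyed; on a 1–4 scale, reversed = 5 − raw.
  item 1: 5 − 4 = 1
  item 3: 2
  item 4: 1
  item 14: 5 − 2 = 3
  item 17: 3
  item 22: 2
Sum = 1 + 2 + 1 + 3 + 3 + 2 = 12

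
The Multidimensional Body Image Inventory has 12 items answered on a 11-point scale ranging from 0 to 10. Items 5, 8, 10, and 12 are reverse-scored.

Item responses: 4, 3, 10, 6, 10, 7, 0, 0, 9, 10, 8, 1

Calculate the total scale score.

66

Raw sum = 68. Reverse-scored items: 5, 8, 10, 12; their raw sum = 21.
Each reversal replaces raw with 10 − raw, changing the total by 10 − 2·raw per item.
Total = 68 + 4·10 − 2·21 = 68 + 40 − 42 = 66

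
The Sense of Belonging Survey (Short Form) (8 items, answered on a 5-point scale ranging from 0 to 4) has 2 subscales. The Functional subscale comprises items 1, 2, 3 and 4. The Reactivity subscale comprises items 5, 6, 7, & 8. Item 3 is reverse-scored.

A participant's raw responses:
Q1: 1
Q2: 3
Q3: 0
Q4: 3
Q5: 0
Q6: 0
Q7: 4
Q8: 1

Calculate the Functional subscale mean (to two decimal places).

Functional items: 1, 2, 3, 4.
Of these, item 3 is reverse-scored; reversed = (0+4) − raw = 4 − raw.
  item 1: 1
  item 2: 3
  item 3: 4 − 0 = 4
  item 4: 3
Sum = 1 + 3 + 4 + 3 = 11
Mean = 11 / 4 = 2.75

2.75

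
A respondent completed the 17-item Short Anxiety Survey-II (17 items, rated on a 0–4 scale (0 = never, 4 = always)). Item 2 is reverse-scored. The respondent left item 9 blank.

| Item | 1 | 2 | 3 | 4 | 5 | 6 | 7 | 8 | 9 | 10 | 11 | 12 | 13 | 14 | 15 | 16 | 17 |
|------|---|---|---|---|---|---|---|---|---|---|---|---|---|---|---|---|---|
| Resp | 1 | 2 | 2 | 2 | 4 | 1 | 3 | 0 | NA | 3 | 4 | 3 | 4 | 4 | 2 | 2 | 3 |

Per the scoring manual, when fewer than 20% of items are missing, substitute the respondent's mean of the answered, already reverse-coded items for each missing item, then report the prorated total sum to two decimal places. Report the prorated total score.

42.50

Reverse-coded (on a 0–4 scale, reversed = 4 − raw):
  item 2: 4 − 2 = 2
Completed scored items (16 of 17): 1, 2, 2, 2, 4, 1, 3, 0, 3, 4, 3, 4, 4, 2, 2, 3; sum = 40.
Person mean = 40 / 16 ≈ 2.5000
Prorated total = (40 / 16) × 17 = 42.50 (to 2 dp)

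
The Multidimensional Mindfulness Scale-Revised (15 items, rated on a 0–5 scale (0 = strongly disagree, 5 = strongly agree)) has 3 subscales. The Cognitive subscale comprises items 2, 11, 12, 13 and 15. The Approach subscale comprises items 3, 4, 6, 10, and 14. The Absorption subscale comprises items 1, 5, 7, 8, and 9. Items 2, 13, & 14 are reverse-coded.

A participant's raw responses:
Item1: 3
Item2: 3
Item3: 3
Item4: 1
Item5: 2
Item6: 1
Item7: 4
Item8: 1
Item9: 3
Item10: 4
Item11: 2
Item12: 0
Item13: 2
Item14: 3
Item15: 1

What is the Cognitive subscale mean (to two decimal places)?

Cognitive items: 2, 11, 12, 13, 15.
Of these, items 2 and 13 are reverse-coded; reverse-coded value = 5 − response.
  item 2: 5 − 3 = 2
  item 11: 2
  item 12: 0
  item 13: 5 − 2 = 3
  item 15: 1
Sum = 2 + 2 + 0 + 3 + 1 = 8
Mean = 8 / 5 = 1.60

1.60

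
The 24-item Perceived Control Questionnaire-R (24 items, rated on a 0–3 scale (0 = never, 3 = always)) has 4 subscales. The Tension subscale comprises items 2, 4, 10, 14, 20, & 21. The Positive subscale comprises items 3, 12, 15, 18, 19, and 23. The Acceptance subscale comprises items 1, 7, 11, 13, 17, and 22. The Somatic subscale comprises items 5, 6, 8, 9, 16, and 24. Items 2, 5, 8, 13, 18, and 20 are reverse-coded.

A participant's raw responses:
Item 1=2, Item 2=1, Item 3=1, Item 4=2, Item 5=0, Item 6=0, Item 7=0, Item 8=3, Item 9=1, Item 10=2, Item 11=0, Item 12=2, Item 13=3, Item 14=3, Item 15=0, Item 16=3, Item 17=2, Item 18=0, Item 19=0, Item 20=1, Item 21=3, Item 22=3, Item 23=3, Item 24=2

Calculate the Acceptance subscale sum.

Acceptance items: 1, 7, 11, 13, 17, 22.
Of these, item 13 is reverse-coded; on a 0–3 scale, reversed = 3 − raw.
  item 1: 2
  item 7: 0
  item 11: 0
  item 13: 3 − 3 = 0
  item 17: 2
  item 22: 3
Sum = 2 + 0 + 0 + 0 + 2 + 3 = 7

7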